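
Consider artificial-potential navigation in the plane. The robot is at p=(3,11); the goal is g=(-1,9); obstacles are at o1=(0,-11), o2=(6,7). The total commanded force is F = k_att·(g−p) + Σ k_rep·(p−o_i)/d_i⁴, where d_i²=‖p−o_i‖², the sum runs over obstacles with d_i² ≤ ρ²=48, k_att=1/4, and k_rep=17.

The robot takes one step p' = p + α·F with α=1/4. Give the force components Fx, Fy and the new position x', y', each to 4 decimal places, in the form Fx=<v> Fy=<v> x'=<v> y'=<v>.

Fx=-1.0816 Fy=-0.3912 x'=2.7296 y'=10.9022

F_att = 1/4·(g−p) = 1/4·(-4,-2) = (-1.0000,-0.5000)
o1: d²=493 > ρ²=48 → inactive
o2: d²=25 ≤ ρ²=48; F_rep = 17·(-3,4)/25² = (-0.0816,0.1088)
F = F_att + ΣF_rep = (-1.0816,-0.3912)
p' = p + 1/4·F = (2.7296,10.9022)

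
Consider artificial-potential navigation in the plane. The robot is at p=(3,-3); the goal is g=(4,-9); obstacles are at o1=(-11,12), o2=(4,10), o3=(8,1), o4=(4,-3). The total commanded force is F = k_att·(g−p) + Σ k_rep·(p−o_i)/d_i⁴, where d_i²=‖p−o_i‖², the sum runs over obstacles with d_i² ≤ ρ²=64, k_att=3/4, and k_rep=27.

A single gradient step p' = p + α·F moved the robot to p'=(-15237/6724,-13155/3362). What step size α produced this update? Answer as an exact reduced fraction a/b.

F_att = 3/4·(g−p) = 3/4·(1,-6) = (0.7500,-4.5000)
o1: d²=421 > ρ²=64 → inactive
o2: d²=170 > ρ²=64 → inactive
o3: d²=41 ≤ ρ²=64; F_rep = 27·(-5,-4)/41² = (-0.0803,-0.0642)
o4: d²=1 ≤ ρ²=64; F_rep = 27·(-1,0)/1² = (-27.0000,0.0000)
F = F_att + ΣF_rep = (-26.3303,-4.5642)
Δp = p'−p = (-5.2661,-0.9128); α = Δx/Fx = (-35409/6724) / (-177045/6724) = 1/5
check: Δy/Fy = (-3069/3362) / (-15345/3362) = 1/5 ✓

α = 1/5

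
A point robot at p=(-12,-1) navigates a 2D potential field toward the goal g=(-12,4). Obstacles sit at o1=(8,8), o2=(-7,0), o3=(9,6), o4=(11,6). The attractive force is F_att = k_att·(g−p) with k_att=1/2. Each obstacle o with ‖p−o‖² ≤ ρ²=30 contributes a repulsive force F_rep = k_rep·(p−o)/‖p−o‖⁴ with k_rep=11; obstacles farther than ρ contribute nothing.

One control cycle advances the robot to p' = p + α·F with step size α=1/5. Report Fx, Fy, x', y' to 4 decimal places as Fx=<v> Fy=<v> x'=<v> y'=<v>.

F_att = 1/2·(g−p) = 1/2·(0,5) = (0.0000,2.5000)
o1: d²=481 > ρ²=30 → inactive
o2: d²=26 ≤ ρ²=30; F_rep = 11·(-5,-1)/26² = (-0.0814,-0.0163)
o3: d²=490 > ρ²=30 → inactive
o4: d²=578 > ρ²=30 → inactive
F = F_att + ΣF_rep = (-0.0814,2.4837)
p' = p + 1/5·F = (-12.0163,-0.5033)

Fx=-0.0814 Fy=2.4837 x'=-12.0163 y'=-0.5033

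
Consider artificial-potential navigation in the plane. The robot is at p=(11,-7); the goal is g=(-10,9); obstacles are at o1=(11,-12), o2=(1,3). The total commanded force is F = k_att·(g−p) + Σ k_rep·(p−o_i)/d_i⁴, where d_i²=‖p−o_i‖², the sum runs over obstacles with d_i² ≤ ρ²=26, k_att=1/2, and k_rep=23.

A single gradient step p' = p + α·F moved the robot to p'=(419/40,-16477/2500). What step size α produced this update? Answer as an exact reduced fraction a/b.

α = 1/20

F_att = 1/2·(g−p) = 1/2·(-21,16) = (-10.5000,8.0000)
o1: d²=25 ≤ ρ²=26; F_rep = 23·(0,5)/25² = (0.0000,0.1840)
o2: d²=200 > ρ²=26 → inactive
F = F_att + ΣF_rep = (-10.5000,8.1840)
Δp = p'−p = (-0.5250,0.4092); α = Δx/Fx = (-21/40) / (-21/2) = 1/20
check: Δy/Fy = (1023/2500) / (1023/125) = 1/20 ✓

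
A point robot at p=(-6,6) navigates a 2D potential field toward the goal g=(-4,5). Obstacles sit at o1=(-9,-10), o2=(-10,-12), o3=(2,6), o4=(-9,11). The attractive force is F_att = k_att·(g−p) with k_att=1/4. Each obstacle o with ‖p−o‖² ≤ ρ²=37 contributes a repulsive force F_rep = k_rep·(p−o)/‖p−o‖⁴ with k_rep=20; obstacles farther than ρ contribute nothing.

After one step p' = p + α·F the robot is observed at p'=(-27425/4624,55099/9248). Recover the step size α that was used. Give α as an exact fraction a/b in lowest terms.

α = 1/8

F_att = 1/4·(g−p) = 1/4·(2,-1) = (0.5000,-0.2500)
o1: d²=265 > ρ²=37 → inactive
o2: d²=340 > ρ²=37 → inactive
o3: d²=64 > ρ²=37 → inactive
o4: d²=34 ≤ ρ²=37; F_rep = 20·(3,-5)/34² = (0.0519,-0.0865)
F = F_att + ΣF_rep = (0.5519,-0.3365)
Δp = p'−p = (0.0690,-0.0421); α = Δx/Fx = (319/4624) / (319/578) = 1/8
check: Δy/Fy = (-389/9248) / (-389/1156) = 1/8 ✓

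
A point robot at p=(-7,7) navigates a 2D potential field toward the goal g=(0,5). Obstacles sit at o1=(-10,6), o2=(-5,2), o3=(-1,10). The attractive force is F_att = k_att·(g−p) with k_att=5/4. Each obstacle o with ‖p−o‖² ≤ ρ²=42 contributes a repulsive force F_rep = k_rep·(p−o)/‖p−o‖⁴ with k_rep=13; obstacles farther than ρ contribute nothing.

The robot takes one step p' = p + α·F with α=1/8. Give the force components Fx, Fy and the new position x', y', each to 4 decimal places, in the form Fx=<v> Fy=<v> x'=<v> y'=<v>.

F_att = 5/4·(g−p) = 5/4·(7,-2) = (8.7500,-2.5000)
o1: d²=10 ≤ ρ²=42; F_rep = 13·(3,1)/10² = (0.3900,0.1300)
o2: d²=29 ≤ ρ²=42; F_rep = 13·(-2,5)/29² = (-0.0309,0.0773)
o3: d²=45 > ρ²=42 → inactive
F = F_att + ΣF_rep = (9.1091,-2.2927)
p' = p + 1/8·F = (-5.8614,6.7134)

Fx=9.1091 Fy=-2.2927 x'=-5.8614 y'=6.7134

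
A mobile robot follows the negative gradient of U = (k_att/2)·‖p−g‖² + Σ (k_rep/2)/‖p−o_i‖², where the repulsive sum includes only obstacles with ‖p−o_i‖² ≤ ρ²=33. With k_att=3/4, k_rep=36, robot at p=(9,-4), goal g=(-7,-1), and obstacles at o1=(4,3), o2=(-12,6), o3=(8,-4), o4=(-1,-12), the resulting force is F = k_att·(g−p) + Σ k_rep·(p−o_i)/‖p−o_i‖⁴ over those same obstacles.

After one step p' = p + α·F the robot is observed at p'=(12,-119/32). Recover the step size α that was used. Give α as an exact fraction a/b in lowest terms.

F_att = 3/4·(g−p) = 3/4·(-16,3) = (-12.0000,2.2500)
o1: d²=74 > ρ²=33 → inactive
o2: d²=541 > ρ²=33 → inactive
o3: d²=1 ≤ ρ²=33; F_rep = 36·(1,0)/1² = (36.0000,0.0000)
o4: d²=164 > ρ²=33 → inactive
F = F_att + ΣF_rep = (24.0000,2.2500)
Δp = p'−p = (3.0000,0.2812); α = Δx/Fx = (3) / (24) = 1/8
check: Δy/Fy = (9/32) / (9/4) = 1/8 ✓

α = 1/8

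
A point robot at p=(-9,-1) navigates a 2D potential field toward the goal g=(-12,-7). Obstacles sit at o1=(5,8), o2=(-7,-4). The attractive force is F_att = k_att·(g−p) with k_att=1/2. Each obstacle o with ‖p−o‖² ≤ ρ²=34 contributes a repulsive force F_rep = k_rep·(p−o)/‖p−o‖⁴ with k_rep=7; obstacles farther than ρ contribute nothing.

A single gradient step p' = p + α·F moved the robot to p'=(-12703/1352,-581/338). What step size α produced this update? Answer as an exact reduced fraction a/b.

F_att = 1/2·(g−p) = 1/2·(-3,-6) = (-1.5000,-3.0000)
o1: d²=277 > ρ²=34 → inactive
o2: d²=13 ≤ ρ²=34; F_rep = 7·(-2,3)/13² = (-0.0828,0.1243)
F = F_att + ΣF_rep = (-1.5828,-2.8757)
Δp = p'−p = (-0.3957,-0.7189); α = Δx/Fx = (-535/1352) / (-535/338) = 1/4
check: Δy/Fy = (-243/338) / (-486/169) = 1/4 ✓

α = 1/4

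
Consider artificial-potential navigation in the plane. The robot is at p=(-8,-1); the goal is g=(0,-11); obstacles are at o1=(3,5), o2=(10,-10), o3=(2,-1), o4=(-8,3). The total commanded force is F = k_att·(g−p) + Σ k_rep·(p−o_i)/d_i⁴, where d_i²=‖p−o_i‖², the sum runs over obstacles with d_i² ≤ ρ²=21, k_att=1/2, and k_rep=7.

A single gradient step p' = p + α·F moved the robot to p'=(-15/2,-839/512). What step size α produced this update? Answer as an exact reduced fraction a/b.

F_att = 1/2·(g−p) = 1/2·(8,-10) = (4.0000,-5.0000)
o1: d²=157 > ρ²=21 → inactive
o2: d²=405 > ρ²=21 → inactive
o3: d²=100 > ρ²=21 → inactive
o4: d²=16 ≤ ρ²=21; F_rep = 7·(0,-4)/16² = (0.0000,-0.1094)
F = F_att + ΣF_rep = (4.0000,-5.1094)
Δp = p'−p = (0.5000,-0.6387); α = Δx/Fx = (1/2) / (4) = 1/8
check: Δy/Fy = (-327/512) / (-327/64) = 1/8 ✓

α = 1/8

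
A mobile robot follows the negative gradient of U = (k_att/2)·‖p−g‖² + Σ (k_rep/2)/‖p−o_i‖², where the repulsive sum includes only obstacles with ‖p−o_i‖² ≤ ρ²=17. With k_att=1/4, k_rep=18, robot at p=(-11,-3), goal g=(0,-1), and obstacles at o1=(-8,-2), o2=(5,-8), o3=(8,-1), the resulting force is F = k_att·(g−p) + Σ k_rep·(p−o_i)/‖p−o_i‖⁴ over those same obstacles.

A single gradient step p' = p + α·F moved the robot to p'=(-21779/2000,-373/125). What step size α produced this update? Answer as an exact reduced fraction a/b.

F_att = 1/4·(g−p) = 1/4·(11,2) = (2.7500,0.5000)
o1: d²=10 ≤ ρ²=17; F_rep = 18·(-3,-1)/10² = (-0.5400,-0.1800)
o2: d²=281 > ρ²=17 → inactive
o3: d²=365 > ρ²=17 → inactive
F = F_att + ΣF_rep = (2.2100,0.3200)
Δp = p'−p = (0.1105,0.0160); α = Δx/Fx = (221/2000) / (221/100) = 1/20
check: Δy/Fy = (2/125) / (8/25) = 1/20 ✓

α = 1/20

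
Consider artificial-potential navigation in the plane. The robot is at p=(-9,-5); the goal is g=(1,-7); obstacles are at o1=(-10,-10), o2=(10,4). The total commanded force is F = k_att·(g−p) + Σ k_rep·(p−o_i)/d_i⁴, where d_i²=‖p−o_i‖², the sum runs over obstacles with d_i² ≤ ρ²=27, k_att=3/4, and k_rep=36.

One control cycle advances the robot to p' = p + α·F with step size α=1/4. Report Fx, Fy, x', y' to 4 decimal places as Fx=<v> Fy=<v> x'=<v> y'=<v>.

F_att = 3/4·(g−p) = 3/4·(10,-2) = (7.5000,-1.5000)
o1: d²=26 ≤ ρ²=27; F_rep = 36·(1,5)/26² = (0.0533,0.2663)
o2: d²=442 > ρ²=27 → inactive
F = F_att + ΣF_rep = (7.5533,-1.2337)
p' = p + 1/4·F = (-7.1117,-5.3084)

Fx=7.5533 Fy=-1.2337 x'=-7.1117 y'=-5.3084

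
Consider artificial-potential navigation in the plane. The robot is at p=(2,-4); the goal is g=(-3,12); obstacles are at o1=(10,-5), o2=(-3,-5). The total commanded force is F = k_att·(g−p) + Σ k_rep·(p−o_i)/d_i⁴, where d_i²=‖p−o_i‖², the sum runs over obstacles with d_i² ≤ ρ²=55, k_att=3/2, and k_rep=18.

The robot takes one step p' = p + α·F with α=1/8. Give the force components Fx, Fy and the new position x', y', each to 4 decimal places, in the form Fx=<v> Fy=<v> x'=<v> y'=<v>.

Fx=-7.3669 Fy=24.0266 x'=1.0791 y'=-0.9967

F_att = 3/2·(g−p) = 3/2·(-5,16) = (-7.5000,24.0000)
o1: d²=65 > ρ²=55 → inactive
o2: d²=26 ≤ ρ²=55; F_rep = 18·(5,1)/26² = (0.1331,0.0266)
F = F_att + ΣF_rep = (-7.3669,24.0266)
p' = p + 1/8·F = (1.0791,-0.9967)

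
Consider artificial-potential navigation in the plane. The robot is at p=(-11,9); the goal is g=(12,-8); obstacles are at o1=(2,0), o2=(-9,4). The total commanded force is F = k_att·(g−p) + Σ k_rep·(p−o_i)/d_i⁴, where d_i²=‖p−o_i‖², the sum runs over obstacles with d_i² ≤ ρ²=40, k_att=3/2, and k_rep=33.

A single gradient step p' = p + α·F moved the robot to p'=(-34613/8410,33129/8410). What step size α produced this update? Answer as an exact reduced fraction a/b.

α = 1/5

F_att = 3/2·(g−p) = 3/2·(23,-17) = (34.5000,-25.5000)
o1: d²=250 > ρ²=40 → inactive
o2: d²=29 ≤ ρ²=40; F_rep = 33·(-2,5)/29² = (-0.0785,0.1962)
F = F_att + ΣF_rep = (34.4215,-25.3038)
Δp = p'−p = (6.8843,-5.0608); α = Δx/Fx = (57897/8410) / (57897/1682) = 1/5
check: Δy/Fy = (-42561/8410) / (-42561/1682) = 1/5 ✓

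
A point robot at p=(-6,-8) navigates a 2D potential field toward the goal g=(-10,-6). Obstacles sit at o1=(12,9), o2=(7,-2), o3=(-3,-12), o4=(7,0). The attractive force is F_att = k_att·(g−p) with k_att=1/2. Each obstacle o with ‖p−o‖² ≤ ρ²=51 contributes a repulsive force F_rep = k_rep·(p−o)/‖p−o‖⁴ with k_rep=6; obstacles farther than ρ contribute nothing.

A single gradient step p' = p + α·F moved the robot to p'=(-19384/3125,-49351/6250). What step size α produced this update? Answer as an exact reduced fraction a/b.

α = 1/10

F_att = 1/2·(g−p) = 1/2·(-4,2) = (-2.0000,1.0000)
o1: d²=613 > ρ²=51 → inactive
o2: d²=205 > ρ²=51 → inactive
o3: d²=25 ≤ ρ²=51; F_rep = 6·(-3,4)/25² = (-0.0288,0.0384)
o4: d²=233 > ρ²=51 → inactive
F = F_att + ΣF_rep = (-2.0288,1.0384)
Δp = p'−p = (-0.2029,0.1038); α = Δx/Fx = (-634/3125) / (-1268/625) = 1/10
check: Δy/Fy = (649/6250) / (649/625) = 1/10 ✓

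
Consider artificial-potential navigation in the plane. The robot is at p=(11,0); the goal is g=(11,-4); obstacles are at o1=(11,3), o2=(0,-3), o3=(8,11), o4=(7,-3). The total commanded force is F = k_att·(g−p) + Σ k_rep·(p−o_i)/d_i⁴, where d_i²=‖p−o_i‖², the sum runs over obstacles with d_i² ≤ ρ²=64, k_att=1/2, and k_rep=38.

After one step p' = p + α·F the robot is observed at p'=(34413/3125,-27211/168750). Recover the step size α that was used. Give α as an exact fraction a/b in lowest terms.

α = 1/20

F_att = 1/2·(g−p) = 1/2·(0,-4) = (0.0000,-2.0000)
o1: d²=9 ≤ ρ²=64; F_rep = 38·(0,-3)/9² = (0.0000,-1.4074)
o2: d²=130 > ρ²=64 → inactive
o3: d²=130 > ρ²=64 → inactive
o4: d²=25 ≤ ρ²=64; F_rep = 38·(4,3)/25² = (0.2432,0.1824)
F = F_att + ΣF_rep = (0.2432,-3.2250)
Δp = p'−p = (0.0122,-0.1613); α = Δx/Fx = (38/3125) / (152/625) = 1/20
check: Δy/Fy = (-27211/168750) / (-54422/16875) = 1/20 ✓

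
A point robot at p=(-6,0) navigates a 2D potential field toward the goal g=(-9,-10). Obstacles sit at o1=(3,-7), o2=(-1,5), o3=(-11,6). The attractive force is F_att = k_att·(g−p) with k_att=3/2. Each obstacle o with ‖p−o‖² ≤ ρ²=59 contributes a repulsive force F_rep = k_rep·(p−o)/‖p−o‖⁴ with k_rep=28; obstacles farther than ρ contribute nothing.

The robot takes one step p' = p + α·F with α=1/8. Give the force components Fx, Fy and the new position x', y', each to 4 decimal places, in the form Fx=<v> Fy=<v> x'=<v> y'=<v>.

F_att = 3/2·(g−p) = 3/2·(-3,-10) = (-4.5000,-15.0000)
o1: d²=130 > ρ²=59 → inactive
o2: d²=50 ≤ ρ²=59; F_rep = 28·(-5,-5)/50² = (-0.0560,-0.0560)
o3: d²=61 > ρ²=59 → inactive
F = F_att + ΣF_rep = (-4.5560,-15.0560)
p' = p + 1/8·F = (-6.5695,-1.8820)

Fx=-4.5560 Fy=-15.0560 x'=-6.5695 y'=-1.8820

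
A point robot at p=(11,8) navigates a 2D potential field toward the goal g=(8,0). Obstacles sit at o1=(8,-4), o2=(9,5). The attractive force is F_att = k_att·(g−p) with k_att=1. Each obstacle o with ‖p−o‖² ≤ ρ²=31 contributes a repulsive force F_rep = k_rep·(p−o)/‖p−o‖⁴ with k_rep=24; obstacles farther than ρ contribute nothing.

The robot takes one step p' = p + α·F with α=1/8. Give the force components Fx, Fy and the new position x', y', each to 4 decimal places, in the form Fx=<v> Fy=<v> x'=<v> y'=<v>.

F_att = 1·(g−p) = 1·(-3,-8) = (-3.0000,-8.0000)
o1: d²=153 > ρ²=31 → inactive
o2: d²=13 ≤ ρ²=31; F_rep = 24·(2,3)/13² = (0.2840,0.4260)
F = F_att + ΣF_rep = (-2.7160,-7.5740)
p' = p + 1/8·F = (10.6605,7.0533)

Fx=-2.7160 Fy=-7.5740 x'=10.6605 y'=7.0533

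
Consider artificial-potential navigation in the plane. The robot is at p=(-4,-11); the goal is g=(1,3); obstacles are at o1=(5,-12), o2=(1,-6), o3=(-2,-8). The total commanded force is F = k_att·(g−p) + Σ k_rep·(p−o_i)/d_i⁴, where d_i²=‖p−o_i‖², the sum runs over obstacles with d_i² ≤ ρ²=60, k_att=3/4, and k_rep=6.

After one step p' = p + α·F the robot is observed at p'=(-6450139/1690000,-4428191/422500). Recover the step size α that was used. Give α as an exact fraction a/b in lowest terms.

α = 1/20

F_att = 3/4·(g−p) = 3/4·(5,14) = (3.7500,10.5000)
o1: d²=82 > ρ²=60 → inactive
o2: d²=50 ≤ ρ²=60; F_rep = 6·(-5,-5)/50² = (-0.0120,-0.0120)
o3: d²=13 ≤ ρ²=60; F_rep = 6·(-2,-3)/13² = (-0.0710,-0.1065)
F = F_att + ΣF_rep = (3.6670,10.3815)
Δp = p'−p = (0.1833,0.5191); α = Δx/Fx = (309861/1690000) / (309861/84500) = 1/20
check: Δy/Fy = (219309/422500) / (219309/21125) = 1/20 ✓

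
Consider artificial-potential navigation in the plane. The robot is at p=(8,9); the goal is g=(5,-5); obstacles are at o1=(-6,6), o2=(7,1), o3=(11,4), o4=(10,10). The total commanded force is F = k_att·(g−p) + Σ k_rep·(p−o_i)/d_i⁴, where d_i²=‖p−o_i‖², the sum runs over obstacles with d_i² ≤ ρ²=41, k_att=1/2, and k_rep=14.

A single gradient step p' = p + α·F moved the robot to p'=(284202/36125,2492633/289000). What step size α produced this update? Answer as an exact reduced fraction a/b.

F_att = 1/2·(g−p) = 1/2·(-3,-14) = (-1.5000,-7.0000)
o1: d²=205 > ρ²=41 → inactive
o2: d²=65 > ρ²=41 → inactive
o3: d²=34 ≤ ρ²=41; F_rep = 14·(-3,5)/34² = (-0.0363,0.0606)
o4: d²=5 ≤ ρ²=41; F_rep = 14·(-2,-1)/5² = (-1.1200,-0.5600)
F = F_att + ΣF_rep = (-2.6563,-7.4994)
Δp = p'−p = (-0.1328,-0.3750); α = Δx/Fx = (-4798/36125) / (-19192/7225) = 1/20
check: Δy/Fy = (-108367/289000) / (-108367/14450) = 1/20 ✓

α = 1/20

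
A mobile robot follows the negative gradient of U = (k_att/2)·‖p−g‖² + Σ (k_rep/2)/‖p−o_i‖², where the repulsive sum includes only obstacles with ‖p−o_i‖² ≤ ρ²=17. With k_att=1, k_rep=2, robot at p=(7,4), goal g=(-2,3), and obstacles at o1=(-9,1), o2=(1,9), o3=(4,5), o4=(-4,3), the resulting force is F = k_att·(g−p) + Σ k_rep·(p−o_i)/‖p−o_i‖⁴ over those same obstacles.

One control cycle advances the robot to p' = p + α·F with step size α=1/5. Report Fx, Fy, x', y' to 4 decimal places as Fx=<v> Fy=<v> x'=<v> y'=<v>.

Fx=-8.9400 Fy=-1.0200 x'=5.2120 y'=3.7960

F_att = 1·(g−p) = 1·(-9,-1) = (-9.0000,-1.0000)
o1: d²=265 > ρ²=17 → inactive
o2: d²=61 > ρ²=17 → inactive
o3: d²=10 ≤ ρ²=17; F_rep = 2·(3,-1)/10² = (0.0600,-0.0200)
o4: d²=122 > ρ²=17 → inactive
F = F_att + ΣF_rep = (-8.9400,-1.0200)
p' = p + 1/5·F = (5.2120,3.7960)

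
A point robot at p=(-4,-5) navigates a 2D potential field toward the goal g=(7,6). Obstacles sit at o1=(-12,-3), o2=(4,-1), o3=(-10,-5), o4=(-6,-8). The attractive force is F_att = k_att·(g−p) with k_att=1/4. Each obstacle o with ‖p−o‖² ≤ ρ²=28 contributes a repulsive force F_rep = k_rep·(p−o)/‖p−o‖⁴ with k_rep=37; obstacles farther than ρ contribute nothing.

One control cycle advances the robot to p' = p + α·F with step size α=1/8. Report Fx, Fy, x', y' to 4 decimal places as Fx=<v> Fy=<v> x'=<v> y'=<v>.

Fx=3.1879 Fy=3.4068 x'=-3.6015 y'=-4.5741

F_att = 1/4·(g−p) = 1/4·(11,11) = (2.7500,2.7500)
o1: d²=68 > ρ²=28 → inactive
o2: d²=80 > ρ²=28 → inactive
o3: d²=36 > ρ²=28 → inactive
o4: d²=13 ≤ ρ²=28; F_rep = 37·(2,3)/13² = (0.4379,0.6568)
F = F_att + ΣF_rep = (3.1879,3.4068)
p' = p + 1/8·F = (-3.6015,-4.5741)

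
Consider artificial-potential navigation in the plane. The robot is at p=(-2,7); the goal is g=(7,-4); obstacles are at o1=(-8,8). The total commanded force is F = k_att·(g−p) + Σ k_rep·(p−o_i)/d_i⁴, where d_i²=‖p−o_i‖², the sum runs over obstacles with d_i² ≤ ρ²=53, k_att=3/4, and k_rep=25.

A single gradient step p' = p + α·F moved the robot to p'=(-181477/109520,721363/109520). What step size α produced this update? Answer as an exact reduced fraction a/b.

α = 1/20

F_att = 3/4·(g−p) = 3/4·(9,-11) = (6.7500,-8.2500)
o1: d²=37 ≤ ρ²=53; F_rep = 25·(6,-1)/37² = (0.1096,-0.0183)
F = F_att + ΣF_rep = (6.8596,-8.2683)
Δp = p'−p = (0.3430,-0.4134); α = Δx/Fx = (37563/109520) / (37563/5476) = 1/20
check: Δy/Fy = (-45277/109520) / (-45277/5476) = 1/20 ✓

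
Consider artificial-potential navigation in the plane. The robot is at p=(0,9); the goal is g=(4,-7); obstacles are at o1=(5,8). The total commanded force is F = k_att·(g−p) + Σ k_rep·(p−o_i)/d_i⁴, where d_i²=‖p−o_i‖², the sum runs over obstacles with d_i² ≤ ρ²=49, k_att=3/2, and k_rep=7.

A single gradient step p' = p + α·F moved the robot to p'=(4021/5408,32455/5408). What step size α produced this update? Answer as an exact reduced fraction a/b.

α = 1/8

F_att = 3/2·(g−p) = 3/2·(4,-16) = (6.0000,-24.0000)
o1: d²=26 ≤ ρ²=49; F_rep = 7·(-5,1)/26² = (-0.0518,0.0104)
F = F_att + ΣF_rep = (5.9482,-23.9896)
Δp = p'−p = (0.7435,-2.9987); α = Δx/Fx = (4021/5408) / (4021/676) = 1/8
check: Δy/Fy = (-16217/5408) / (-16217/676) = 1/8 ✓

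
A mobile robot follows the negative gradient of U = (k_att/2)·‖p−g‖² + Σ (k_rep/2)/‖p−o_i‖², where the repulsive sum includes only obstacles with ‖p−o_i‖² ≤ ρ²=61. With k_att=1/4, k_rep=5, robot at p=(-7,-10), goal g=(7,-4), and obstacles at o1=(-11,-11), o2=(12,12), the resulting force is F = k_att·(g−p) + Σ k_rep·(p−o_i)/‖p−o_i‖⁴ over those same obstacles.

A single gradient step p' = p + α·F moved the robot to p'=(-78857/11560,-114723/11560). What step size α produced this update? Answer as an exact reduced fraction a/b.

F_att = 1/4·(g−p) = 1/4·(14,6) = (3.5000,1.5000)
o1: d²=17 ≤ ρ²=61; F_rep = 5·(4,1)/17² = (0.0692,0.0173)
o2: d²=845 > ρ²=61 → inactive
F = F_att + ΣF_rep = (3.5692,1.5173)
Δp = p'−p = (0.1785,0.0759); α = Δx/Fx = (2063/11560) / (2063/578) = 1/20
check: Δy/Fy = (877/11560) / (877/578) = 1/20 ✓

α = 1/20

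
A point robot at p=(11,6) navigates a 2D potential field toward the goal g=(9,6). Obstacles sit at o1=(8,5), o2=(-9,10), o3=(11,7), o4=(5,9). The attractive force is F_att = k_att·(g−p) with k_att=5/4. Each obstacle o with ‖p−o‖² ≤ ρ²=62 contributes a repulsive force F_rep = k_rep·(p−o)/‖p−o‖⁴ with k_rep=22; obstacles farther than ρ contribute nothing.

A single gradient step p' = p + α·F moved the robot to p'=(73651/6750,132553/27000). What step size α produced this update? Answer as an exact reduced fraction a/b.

α = 1/20

F_att = 5/4·(g−p) = 5/4·(-2,0) = (-2.5000,0.0000)
o1: d²=10 ≤ ρ²=62; F_rep = 22·(3,1)/10² = (0.6600,0.2200)
o2: d²=416 > ρ²=62 → inactive
o3: d²=1 ≤ ρ²=62; F_rep = 22·(0,-1)/1² = (0.0000,-22.0000)
o4: d²=45 ≤ ρ²=62; F_rep = 22·(6,-3)/45² = (0.0652,-0.0326)
F = F_att + ΣF_rep = (-1.7748,-21.8126)
Δp = p'−p = (-0.0887,-1.0906); α = Δx/Fx = (-599/6750) / (-1198/675) = 1/20
check: Δy/Fy = (-29447/27000) / (-29447/1350) = 1/20 ✓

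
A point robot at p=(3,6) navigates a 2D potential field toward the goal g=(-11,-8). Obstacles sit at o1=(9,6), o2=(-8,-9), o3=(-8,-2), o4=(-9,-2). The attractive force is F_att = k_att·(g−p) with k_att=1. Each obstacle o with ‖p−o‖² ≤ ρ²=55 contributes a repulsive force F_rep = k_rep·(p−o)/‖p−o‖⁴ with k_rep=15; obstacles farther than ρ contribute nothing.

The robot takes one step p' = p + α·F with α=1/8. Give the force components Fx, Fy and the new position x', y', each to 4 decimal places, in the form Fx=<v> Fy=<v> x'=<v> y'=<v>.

F_att = 1·(g−p) = 1·(-14,-14) = (-14.0000,-14.0000)
o1: d²=36 ≤ ρ²=55; F_rep = 15·(-6,0)/36² = (-0.0694,0.0000)
o2: d²=346 > ρ²=55 → inactive
o3: d²=185 > ρ²=55 → inactive
o4: d²=208 > ρ²=55 → inactive
F = F_att + ΣF_rep = (-14.0694,-14.0000)
p' = p + 1/8·F = (1.2413,4.2500)

Fx=-14.0694 Fy=-14.0000 x'=1.2413 y'=4.2500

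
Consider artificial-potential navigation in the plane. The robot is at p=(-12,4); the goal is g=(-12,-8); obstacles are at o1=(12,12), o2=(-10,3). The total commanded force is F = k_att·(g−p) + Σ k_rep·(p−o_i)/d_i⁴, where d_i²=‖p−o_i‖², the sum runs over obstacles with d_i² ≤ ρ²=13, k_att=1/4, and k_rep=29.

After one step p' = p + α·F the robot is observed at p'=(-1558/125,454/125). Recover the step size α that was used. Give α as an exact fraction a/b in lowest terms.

α = 1/5

F_att = 1/4·(g−p) = 1/4·(0,-12) = (0.0000,-3.0000)
o1: d²=640 > ρ²=13 → inactive
o2: d²=5 ≤ ρ²=13; F_rep = 29·(-2,1)/5² = (-2.3200,1.1600)
F = F_att + ΣF_rep = (-2.3200,-1.8400)
Δp = p'−p = (-0.4640,-0.3680); α = Δx/Fx = (-58/125) / (-58/25) = 1/5
check: Δy/Fy = (-46/125) / (-46/25) = 1/5 ✓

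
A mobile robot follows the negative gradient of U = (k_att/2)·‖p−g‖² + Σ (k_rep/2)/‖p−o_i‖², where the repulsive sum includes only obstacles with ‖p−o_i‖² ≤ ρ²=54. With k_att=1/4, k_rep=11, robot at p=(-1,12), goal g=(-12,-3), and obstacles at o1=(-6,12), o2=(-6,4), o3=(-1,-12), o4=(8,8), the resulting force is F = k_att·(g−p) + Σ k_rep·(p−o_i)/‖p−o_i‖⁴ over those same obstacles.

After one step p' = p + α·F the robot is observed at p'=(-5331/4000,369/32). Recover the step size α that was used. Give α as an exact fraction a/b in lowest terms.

F_att = 1/4·(g−p) = 1/4·(-11,-15) = (-2.7500,-3.7500)
o1: d²=25 ≤ ρ²=54; F_rep = 11·(5,0)/25² = (0.0880,0.0000)
o2: d²=89 > ρ²=54 → inactive
o3: d²=576 > ρ²=54 → inactive
o4: d²=97 > ρ²=54 → inactive
F = F_att + ΣF_rep = (-2.6620,-3.7500)
Δp = p'−p = (-0.3327,-0.4688); α = Δx/Fx = (-1331/4000) / (-1331/500) = 1/8
check: Δy/Fy = (-15/32) / (-15/4) = 1/8 ✓

α = 1/8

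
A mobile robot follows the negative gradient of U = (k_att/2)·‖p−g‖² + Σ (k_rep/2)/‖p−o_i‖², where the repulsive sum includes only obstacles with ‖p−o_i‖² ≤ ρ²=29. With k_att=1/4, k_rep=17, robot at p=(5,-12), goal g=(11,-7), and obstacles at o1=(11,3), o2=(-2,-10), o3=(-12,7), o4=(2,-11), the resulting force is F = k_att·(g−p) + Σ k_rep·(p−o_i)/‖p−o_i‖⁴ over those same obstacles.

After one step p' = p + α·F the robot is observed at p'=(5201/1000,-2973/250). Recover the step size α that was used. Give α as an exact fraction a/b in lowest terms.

F_att = 1/4·(g−p) = 1/4·(6,5) = (1.5000,1.2500)
o1: d²=261 > ρ²=29 → inactive
o2: d²=53 > ρ²=29 → inactive
o3: d²=650 > ρ²=29 → inactive
o4: d²=10 ≤ ρ²=29; F_rep = 17·(3,-1)/10² = (0.5100,-0.1700)
F = F_att + ΣF_rep = (2.0100,1.0800)
Δp = p'−p = (0.2010,0.1080); α = Δx/Fx = (201/1000) / (201/100) = 1/10
check: Δy/Fy = (27/250) / (27/25) = 1/10 ✓

α = 1/10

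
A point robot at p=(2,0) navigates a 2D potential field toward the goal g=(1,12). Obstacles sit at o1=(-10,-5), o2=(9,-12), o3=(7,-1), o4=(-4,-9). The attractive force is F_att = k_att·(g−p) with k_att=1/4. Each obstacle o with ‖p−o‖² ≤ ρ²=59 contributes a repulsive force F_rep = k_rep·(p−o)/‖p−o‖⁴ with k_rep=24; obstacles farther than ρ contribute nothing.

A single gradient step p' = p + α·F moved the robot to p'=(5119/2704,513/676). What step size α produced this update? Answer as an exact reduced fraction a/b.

α = 1/4

F_att = 1/4·(g−p) = 1/4·(-1,12) = (-0.2500,3.0000)
o1: d²=169 > ρ²=59 → inactive
o2: d²=193 > ρ²=59 → inactive
o3: d²=26 ≤ ρ²=59; F_rep = 24·(-5,1)/26² = (-0.1775,0.0355)
o4: d²=117 > ρ²=59 → inactive
F = F_att + ΣF_rep = (-0.4275,3.0355)
Δp = p'−p = (-0.1069,0.7589); α = Δx/Fx = (-289/2704) / (-289/676) = 1/4
check: Δy/Fy = (513/676) / (513/169) = 1/4 ✓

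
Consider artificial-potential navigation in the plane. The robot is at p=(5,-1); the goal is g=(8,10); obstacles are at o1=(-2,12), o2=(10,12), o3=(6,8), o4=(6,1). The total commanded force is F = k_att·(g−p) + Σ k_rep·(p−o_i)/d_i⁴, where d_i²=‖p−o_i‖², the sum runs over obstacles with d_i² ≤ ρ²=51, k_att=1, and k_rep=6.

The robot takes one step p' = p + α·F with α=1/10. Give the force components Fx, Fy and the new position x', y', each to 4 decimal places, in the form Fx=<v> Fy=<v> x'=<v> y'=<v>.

F_att = 1·(g−p) = 1·(3,11) = (3.0000,11.0000)
o1: d²=218 > ρ²=51 → inactive
o2: d²=194 > ρ²=51 → inactive
o3: d²=82 > ρ²=51 → inactive
o4: d²=5 ≤ ρ²=51; F_rep = 6·(-1,-2)/5² = (-0.2400,-0.4800)
F = F_att + ΣF_rep = (2.7600,10.5200)
p' = p + 1/10·F = (5.2760,0.0520)

Fx=2.7600 Fy=10.5200 x'=5.2760 y'=0.0520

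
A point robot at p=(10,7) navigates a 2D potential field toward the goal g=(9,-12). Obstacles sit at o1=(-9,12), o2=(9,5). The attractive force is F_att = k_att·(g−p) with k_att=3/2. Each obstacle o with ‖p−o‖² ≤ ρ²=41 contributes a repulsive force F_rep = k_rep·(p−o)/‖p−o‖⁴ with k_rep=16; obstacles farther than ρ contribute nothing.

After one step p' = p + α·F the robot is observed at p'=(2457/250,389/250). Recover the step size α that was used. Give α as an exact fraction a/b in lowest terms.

F_att = 3/2·(g−p) = 3/2·(-1,-19) = (-1.5000,-28.5000)
o1: d²=386 > ρ²=41 → inactive
o2: d²=5 ≤ ρ²=41; F_rep = 16·(1,2)/5² = (0.6400,1.2800)
F = F_att + ΣF_rep = (-0.8600,-27.2200)
Δp = p'−p = (-0.1720,-5.4440); α = Δx/Fx = (-43/250) / (-43/50) = 1/5
check: Δy/Fy = (-1361/250) / (-1361/50) = 1/5 ✓

α = 1/5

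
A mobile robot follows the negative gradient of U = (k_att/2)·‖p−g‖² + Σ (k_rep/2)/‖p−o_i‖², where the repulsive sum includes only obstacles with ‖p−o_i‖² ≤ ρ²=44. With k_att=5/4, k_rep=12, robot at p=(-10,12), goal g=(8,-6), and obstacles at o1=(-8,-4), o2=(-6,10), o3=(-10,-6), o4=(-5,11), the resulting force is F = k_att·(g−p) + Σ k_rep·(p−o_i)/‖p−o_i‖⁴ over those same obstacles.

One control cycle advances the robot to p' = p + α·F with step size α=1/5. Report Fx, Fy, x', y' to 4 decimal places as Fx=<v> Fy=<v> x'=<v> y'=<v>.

Fx=22.2912 Fy=-22.4222 x'=-5.5418 y'=7.5156

F_att = 5/4·(g−p) = 5/4·(18,-18) = (22.5000,-22.5000)
o1: d²=260 > ρ²=44 → inactive
o2: d²=20 ≤ ρ²=44; F_rep = 12·(-4,2)/20² = (-0.1200,0.0600)
o3: d²=324 > ρ²=44 → inactive
o4: d²=26 ≤ ρ²=44; F_rep = 12·(-5,1)/26² = (-0.0888,0.0178)
F = F_att + ΣF_rep = (22.2912,-22.4222)
p' = p + 1/5·F = (-5.5418,7.5156)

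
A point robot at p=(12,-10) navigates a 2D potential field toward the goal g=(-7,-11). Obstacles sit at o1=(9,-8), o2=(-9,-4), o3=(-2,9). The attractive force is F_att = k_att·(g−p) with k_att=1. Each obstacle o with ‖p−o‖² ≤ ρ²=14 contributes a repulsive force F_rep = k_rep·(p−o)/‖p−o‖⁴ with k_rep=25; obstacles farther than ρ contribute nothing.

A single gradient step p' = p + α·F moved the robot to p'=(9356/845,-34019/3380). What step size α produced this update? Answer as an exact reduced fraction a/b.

α = 1/20

F_att = 1·(g−p) = 1·(-19,-1) = (-19.0000,-1.0000)
o1: d²=13 ≤ ρ²=14; F_rep = 25·(3,-2)/13² = (0.4438,-0.2959)
o2: d²=477 > ρ²=14 → inactive
o3: d²=557 > ρ²=14 → inactive
F = F_att + ΣF_rep = (-18.5562,-1.2959)
Δp = p'−p = (-0.9278,-0.0648); α = Δx/Fx = (-784/845) / (-3136/169) = 1/20
check: Δy/Fy = (-219/3380) / (-219/169) = 1/20 ✓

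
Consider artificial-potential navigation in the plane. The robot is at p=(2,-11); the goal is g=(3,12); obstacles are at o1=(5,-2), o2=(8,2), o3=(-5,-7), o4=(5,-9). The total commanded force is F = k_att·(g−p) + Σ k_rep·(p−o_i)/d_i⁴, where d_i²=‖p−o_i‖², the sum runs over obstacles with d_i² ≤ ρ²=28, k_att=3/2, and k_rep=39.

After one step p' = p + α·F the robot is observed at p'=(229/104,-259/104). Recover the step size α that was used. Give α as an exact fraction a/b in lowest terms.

α = 1/4

F_att = 3/2·(g−p) = 3/2·(1,23) = (1.5000,34.5000)
o1: d²=90 > ρ²=28 → inactive
o2: d²=205 > ρ²=28 → inactive
o3: d²=65 > ρ²=28 → inactive
o4: d²=13 ≤ ρ²=28; F_rep = 39·(-3,-2)/13² = (-0.6923,-0.4615)
F = F_att + ΣF_rep = (0.8077,34.0385)
Δp = p'−p = (0.2019,8.5096); α = Δx/Fx = (21/104) / (21/26) = 1/4
check: Δy/Fy = (885/104) / (885/26) = 1/4 ✓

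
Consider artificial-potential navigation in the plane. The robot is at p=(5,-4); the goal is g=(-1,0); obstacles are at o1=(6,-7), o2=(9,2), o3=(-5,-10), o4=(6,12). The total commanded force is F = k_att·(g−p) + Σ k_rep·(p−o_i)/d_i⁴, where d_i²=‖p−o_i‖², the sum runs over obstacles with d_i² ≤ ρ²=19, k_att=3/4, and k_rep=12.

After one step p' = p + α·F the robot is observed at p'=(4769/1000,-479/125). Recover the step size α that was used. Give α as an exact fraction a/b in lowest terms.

α = 1/20

F_att = 3/4·(g−p) = 3/4·(-6,4) = (-4.5000,3.0000)
o1: d²=10 ≤ ρ²=19; F_rep = 12·(-1,3)/10² = (-0.1200,0.3600)
o2: d²=52 > ρ²=19 → inactive
o3: d²=136 > ρ²=19 → inactive
o4: d²=257 > ρ²=19 → inactive
F = F_att + ΣF_rep = (-4.6200,3.3600)
Δp = p'−p = (-0.2310,0.1680); α = Δx/Fx = (-231/1000) / (-231/50) = 1/20
check: Δy/Fy = (21/125) / (84/25) = 1/20 ✓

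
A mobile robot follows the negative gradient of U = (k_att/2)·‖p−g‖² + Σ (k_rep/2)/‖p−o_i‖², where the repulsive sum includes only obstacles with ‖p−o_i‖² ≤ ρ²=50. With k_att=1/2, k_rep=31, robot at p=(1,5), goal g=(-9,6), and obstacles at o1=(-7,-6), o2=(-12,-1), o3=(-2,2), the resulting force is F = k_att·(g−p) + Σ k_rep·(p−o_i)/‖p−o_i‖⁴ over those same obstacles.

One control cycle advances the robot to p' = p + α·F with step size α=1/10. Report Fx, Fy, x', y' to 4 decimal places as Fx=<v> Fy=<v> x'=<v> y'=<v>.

Fx=-4.7130 Fy=0.7870 x'=0.5287 y'=5.0787

F_att = 1/2·(g−p) = 1/2·(-10,1) = (-5.0000,0.5000)
o1: d²=185 > ρ²=50 → inactive
o2: d²=205 > ρ²=50 → inactive
o3: d²=18 ≤ ρ²=50; F_rep = 31·(3,3)/18² = (0.2870,0.2870)
F = F_att + ΣF_rep = (-4.7130,0.7870)
p' = p + 1/10·F = (0.5287,5.0787)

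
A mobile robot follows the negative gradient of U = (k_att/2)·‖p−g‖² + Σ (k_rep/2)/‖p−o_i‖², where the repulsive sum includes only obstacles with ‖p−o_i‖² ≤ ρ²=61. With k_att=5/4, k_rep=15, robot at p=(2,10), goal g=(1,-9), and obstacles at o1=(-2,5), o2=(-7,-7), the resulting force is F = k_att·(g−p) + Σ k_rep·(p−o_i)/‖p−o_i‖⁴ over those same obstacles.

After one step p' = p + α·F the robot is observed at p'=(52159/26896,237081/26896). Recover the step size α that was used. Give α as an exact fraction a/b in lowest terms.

F_att = 5/4·(g−p) = 5/4·(-1,-19) = (-1.2500,-23.7500)
o1: d²=41 ≤ ρ²=61; F_rep = 15·(4,5)/41² = (0.0357,0.0446)
o2: d²=370 > ρ²=61 → inactive
F = F_att + ΣF_rep = (-1.2143,-23.7054)
Δp = p'−p = (-0.0607,-1.1853); α = Δx/Fx = (-1633/26896) / (-8165/6724) = 1/20
check: Δy/Fy = (-31879/26896) / (-159395/6724) = 1/20 ✓

α = 1/20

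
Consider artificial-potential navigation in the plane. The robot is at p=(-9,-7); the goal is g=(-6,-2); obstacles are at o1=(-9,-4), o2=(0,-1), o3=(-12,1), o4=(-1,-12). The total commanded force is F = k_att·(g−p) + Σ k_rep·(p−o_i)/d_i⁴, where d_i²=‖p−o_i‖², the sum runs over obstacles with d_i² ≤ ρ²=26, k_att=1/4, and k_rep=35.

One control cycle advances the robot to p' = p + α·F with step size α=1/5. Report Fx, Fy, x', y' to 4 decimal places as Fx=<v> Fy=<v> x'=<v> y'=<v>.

Fx=0.7500 Fy=-0.0463 x'=-8.8500 y'=-7.0093

F_att = 1/4·(g−p) = 1/4·(3,5) = (0.7500,1.2500)
o1: d²=9 ≤ ρ²=26; F_rep = 35·(0,-3)/9² = (0.0000,-1.2963)
o2: d²=117 > ρ²=26 → inactive
o3: d²=73 > ρ²=26 → inactive
o4: d²=89 > ρ²=26 → inactive
F = F_att + ΣF_rep = (0.7500,-0.0463)
p' = p + 1/5·F = (-8.8500,-7.0093)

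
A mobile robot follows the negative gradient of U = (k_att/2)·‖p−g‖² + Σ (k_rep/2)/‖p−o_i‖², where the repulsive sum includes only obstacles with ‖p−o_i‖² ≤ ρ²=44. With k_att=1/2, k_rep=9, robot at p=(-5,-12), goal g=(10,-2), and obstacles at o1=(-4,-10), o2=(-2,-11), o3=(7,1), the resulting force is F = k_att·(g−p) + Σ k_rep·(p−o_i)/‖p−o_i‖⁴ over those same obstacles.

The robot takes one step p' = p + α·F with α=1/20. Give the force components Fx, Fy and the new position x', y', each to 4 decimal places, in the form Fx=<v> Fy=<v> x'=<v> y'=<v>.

Fx=6.8700 Fy=4.1900 x'=-4.6565 y'=-11.7905

F_att = 1/2·(g−p) = 1/2·(15,10) = (7.5000,5.0000)
o1: d²=5 ≤ ρ²=44; F_rep = 9·(-1,-2)/5² = (-0.3600,-0.7200)
o2: d²=10 ≤ ρ²=44; F_rep = 9·(-3,-1)/10² = (-0.2700,-0.0900)
o3: d²=313 > ρ²=44 → inactive
F = F_att + ΣF_rep = (6.8700,4.1900)
p' = p + 1/20·F = (-4.6565,-11.7905)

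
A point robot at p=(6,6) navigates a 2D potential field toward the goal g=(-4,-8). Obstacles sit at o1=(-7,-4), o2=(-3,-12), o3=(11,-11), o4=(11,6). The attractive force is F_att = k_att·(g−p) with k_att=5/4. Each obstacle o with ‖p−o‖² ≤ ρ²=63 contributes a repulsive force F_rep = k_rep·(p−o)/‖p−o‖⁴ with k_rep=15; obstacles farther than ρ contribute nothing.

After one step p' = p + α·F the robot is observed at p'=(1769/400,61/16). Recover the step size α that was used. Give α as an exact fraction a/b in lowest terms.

α = 1/8

F_att = 5/4·(g−p) = 5/4·(-10,-14) = (-12.5000,-17.5000)
o1: d²=269 > ρ²=63 → inactive
o2: d²=405 > ρ²=63 → inactive
o3: d²=314 > ρ²=63 → inactive
o4: d²=25 ≤ ρ²=63; F_rep = 15·(-5,0)/25² = (-0.1200,0.0000)
F = F_att + ΣF_rep = (-12.6200,-17.5000)
Δp = p'−p = (-1.5775,-2.1875); α = Δx/Fx = (-631/400) / (-631/50) = 1/8
check: Δy/Fy = (-35/16) / (-35/2) = 1/8 ✓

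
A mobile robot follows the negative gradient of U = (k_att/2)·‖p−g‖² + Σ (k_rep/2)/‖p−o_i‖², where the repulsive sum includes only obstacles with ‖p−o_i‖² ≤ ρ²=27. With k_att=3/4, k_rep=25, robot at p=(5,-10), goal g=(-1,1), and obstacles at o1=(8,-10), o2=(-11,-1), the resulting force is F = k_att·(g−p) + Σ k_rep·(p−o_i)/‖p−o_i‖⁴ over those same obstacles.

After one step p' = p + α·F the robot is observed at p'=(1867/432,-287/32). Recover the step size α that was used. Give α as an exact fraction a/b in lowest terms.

α = 1/8

F_att = 3/4·(g−p) = 3/4·(-6,11) = (-4.5000,8.2500)
o1: d²=9 ≤ ρ²=27; F_rep = 25·(-3,0)/9² = (-0.9259,0.0000)
o2: d²=337 > ρ²=27 → inactive
F = F_att + ΣF_rep = (-5.4259,8.2500)
Δp = p'−p = (-0.6782,1.0312); α = Δx/Fx = (-293/432) / (-293/54) = 1/8
check: Δy/Fy = (33/32) / (33/4) = 1/8 ✓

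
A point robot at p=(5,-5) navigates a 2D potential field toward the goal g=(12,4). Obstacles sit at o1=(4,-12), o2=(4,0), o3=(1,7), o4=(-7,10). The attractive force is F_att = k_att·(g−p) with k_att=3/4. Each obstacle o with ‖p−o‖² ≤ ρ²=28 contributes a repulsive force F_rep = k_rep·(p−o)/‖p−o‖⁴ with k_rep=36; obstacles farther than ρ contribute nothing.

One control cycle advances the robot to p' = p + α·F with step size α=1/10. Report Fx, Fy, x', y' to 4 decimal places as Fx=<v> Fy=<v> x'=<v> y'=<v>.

F_att = 3/4·(g−p) = 3/4·(7,9) = (5.2500,6.7500)
o1: d²=50 > ρ²=28 → inactive
o2: d²=26 ≤ ρ²=28; F_rep = 36·(1,-5)/26² = (0.0533,-0.2663)
o3: d²=160 > ρ²=28 → inactive
o4: d²=369 > ρ²=28 → inactive
F = F_att + ΣF_rep = (5.3033,6.4837)
p' = p + 1/10·F = (5.5303,-4.3516)

Fx=5.3033 Fy=6.4837 x'=5.5303 y'=-4.3516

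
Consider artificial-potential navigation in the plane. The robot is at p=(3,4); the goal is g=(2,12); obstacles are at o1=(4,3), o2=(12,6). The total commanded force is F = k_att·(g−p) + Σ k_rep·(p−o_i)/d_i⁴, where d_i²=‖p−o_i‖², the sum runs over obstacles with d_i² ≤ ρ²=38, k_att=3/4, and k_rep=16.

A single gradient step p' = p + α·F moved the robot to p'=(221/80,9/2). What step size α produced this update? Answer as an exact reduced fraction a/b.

F_att = 3/4·(g−p) = 3/4·(-1,8) = (-0.7500,6.0000)
o1: d²=2 ≤ ρ²=38; F_rep = 16·(-1,1)/2² = (-4.0000,4.0000)
o2: d²=85 > ρ²=38 → inactive
F = F_att + ΣF_rep = (-4.7500,10.0000)
Δp = p'−p = (-0.2375,0.5000); α = Δx/Fx = (-19/80) / (-19/4) = 1/20
check: Δy/Fy = (1/2) / (10) = 1/20 ✓

α = 1/20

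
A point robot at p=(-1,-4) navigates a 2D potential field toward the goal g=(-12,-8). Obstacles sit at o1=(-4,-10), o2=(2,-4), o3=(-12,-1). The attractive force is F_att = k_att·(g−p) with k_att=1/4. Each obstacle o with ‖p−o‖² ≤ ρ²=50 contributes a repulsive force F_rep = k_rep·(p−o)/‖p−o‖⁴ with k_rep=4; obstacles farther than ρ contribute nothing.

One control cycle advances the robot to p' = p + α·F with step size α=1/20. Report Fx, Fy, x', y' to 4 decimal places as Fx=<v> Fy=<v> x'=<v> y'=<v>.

Fx=-2.8922 Fy=-0.9881 x'=-1.1446 y'=-4.0494

F_att = 1/4·(g−p) = 1/4·(-11,-4) = (-2.7500,-1.0000)
o1: d²=45 ≤ ρ²=50; F_rep = 4·(3,6)/45² = (0.0059,0.0119)
o2: d²=9 ≤ ρ²=50; F_rep = 4·(-3,0)/9² = (-0.1481,0.0000)
o3: d²=130 > ρ²=50 → inactive
F = F_att + ΣF_rep = (-2.8922,-0.9881)
p' = p + 1/20·F = (-1.1446,-4.0494)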